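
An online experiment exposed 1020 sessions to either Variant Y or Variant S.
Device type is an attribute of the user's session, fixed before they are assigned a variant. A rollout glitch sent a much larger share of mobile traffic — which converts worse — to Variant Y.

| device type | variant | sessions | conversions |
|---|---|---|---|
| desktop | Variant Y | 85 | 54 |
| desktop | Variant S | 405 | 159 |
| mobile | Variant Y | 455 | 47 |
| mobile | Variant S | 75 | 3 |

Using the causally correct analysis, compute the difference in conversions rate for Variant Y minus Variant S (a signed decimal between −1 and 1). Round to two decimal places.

+0.15

Nothing the variant does changes device type; the imbalance is an allocation artefact. With device type also predicting the outcome, the pooled figure is confounded, and the within-stratum comparison is the causal one.
Adjusting over the population distribution of device type: 0.480·(0.635−0.393) + 0.520·(0.103−0.040) = +0.149.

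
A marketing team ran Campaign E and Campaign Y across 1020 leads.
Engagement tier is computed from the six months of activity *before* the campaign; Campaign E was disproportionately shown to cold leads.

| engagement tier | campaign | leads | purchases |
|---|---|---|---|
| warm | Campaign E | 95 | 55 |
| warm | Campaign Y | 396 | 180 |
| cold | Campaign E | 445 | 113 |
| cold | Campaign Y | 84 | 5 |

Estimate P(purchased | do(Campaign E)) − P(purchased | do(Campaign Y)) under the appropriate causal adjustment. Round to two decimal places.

+0.16

The engagement tier-specific comparison favours Campaign E throughout, but the pooled figures favour Campaign Y. The question is whether to condition on engagement tier.
Nothing the campaign does changes engagement tier; the imbalance is an allocation artefact. With engagement tier also predicting the outcome, the pooled figure is confounded, and the within-stratum comparison is the causal one.
Adjusting over the population distribution of engagement tier: 0.481·(0.579−0.455) + 0.519·(0.254−0.060) = +0.161.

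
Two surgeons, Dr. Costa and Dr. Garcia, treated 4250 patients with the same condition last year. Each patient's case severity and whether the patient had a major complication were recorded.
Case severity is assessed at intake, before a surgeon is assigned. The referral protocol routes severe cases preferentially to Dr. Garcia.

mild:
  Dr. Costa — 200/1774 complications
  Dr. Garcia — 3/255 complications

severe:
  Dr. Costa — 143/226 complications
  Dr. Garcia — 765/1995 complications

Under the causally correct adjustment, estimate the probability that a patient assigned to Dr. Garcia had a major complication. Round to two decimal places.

0.21

The case severity-specific comparison favours Dr. Garcia throughout, but the pooled figures favour Dr. Costa. The question is whether to condition on case severity.
Case severity is set before the surgeon has any effect — it is not caused by the surgeon — and it independently drives the outcome. That makes it a confounder, so the causal comparison is within case severity levels.
Standardising Dr. Garcia to the population case severity mix: 0.477·3/255 + 0.523·765/1995 = 0.206.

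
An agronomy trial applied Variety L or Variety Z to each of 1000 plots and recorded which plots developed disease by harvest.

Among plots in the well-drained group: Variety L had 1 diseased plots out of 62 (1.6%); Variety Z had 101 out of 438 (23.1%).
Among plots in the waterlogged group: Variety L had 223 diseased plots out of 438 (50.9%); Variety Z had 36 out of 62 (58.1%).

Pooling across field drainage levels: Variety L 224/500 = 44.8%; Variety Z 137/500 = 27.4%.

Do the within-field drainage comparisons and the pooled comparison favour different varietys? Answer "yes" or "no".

yes

Within each field drainage level (well-drained 1.6% vs 23.1%; waterlogged 50.9% vs 58.1%), Variety L has the lower rate every time. Pooled: 44.8% vs 27.4% — Variety Z has the lower rate overall. The two comparisons disagree.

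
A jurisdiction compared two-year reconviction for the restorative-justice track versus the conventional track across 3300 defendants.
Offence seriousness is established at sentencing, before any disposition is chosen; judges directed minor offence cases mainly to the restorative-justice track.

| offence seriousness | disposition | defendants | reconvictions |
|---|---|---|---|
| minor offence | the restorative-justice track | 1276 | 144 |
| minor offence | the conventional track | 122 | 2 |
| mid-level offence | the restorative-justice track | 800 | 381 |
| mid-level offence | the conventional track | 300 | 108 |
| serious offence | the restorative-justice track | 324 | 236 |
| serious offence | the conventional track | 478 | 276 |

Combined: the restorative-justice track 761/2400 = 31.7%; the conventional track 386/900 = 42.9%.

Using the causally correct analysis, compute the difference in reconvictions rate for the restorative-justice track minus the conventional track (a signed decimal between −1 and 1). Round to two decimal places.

+0.12

The offence seriousness-specific comparison favours the conventional track throughout, but the pooled figures favour the restorative-justice track. The question is whether to condition on offence seriousness.
Nothing the disposition does changes offence seriousness; the imbalance is an allocation artefact. With offence seriousness also predicting the outcome, the pooled figure is confounded, and the within-stratum comparison is the causal one.
Adjusting over the population distribution of offence seriousness: 0.424·(0.113−0.016) + 0.333·(0.476−0.360) + 0.243·(0.728−0.577) = +0.116.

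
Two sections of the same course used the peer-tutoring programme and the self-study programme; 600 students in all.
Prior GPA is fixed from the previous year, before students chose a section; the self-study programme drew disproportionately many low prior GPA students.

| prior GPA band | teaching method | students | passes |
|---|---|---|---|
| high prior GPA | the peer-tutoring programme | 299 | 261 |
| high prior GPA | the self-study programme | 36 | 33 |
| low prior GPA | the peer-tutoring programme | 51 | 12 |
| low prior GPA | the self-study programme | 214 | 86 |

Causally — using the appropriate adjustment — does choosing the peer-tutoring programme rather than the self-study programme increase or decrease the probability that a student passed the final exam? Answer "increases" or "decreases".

decreases

Within every prior GPA band level the self-study programme has the higher rate, yet pooled the peer-tutoring programme does — Simpson's reversal.
Since prior GPA band is a pre-existing factor (not a product of the teaching method) and it affects the outcome on its own, it is a confounder. The stratified rates, not the pooled rate, identify the causal effect.
Within each level — high prior GPA: 87.3% vs 91.7%; low prior GPA: 23.5% vs 40.2% — the self-study programme is higher every time.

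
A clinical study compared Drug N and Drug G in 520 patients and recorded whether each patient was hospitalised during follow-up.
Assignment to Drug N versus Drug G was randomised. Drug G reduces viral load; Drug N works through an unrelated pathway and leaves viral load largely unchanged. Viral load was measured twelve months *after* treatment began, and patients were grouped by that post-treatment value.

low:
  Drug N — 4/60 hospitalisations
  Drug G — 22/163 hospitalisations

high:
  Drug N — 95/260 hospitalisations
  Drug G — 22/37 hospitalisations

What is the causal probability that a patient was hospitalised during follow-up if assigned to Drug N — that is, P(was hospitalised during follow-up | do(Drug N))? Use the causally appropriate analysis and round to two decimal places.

0.31

Viral load lies on the pathway drug → viral load → outcome, so adjusting for it blocks the indirect effect. For the total causal effect of drug, use the unadjusted pooled rates.
So P(outcome | do(Drug N)) is just the pooled rate for Drug N: 99/320 = 0.309.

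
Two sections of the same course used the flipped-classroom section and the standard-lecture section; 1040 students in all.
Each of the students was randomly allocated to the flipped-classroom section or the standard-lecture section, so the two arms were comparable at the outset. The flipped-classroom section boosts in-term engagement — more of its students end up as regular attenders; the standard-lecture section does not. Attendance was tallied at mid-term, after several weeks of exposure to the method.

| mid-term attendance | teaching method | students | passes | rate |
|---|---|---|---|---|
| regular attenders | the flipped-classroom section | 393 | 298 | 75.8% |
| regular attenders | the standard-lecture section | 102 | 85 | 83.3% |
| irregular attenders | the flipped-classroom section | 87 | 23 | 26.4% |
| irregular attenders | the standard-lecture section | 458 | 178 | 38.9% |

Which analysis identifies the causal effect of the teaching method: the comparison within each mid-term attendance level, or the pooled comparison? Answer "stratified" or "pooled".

pooled

The mid-term attendance-specific comparison favours the standard-lecture section throughout, but the pooled figures favour the flipped-classroom section. The question is whether to condition on mid-term attendance.
Because the teaching method influences mid-term attendance, mid-term attendance is a post-treatment mediator, not a confounder. Stratifying on it would bias the estimate; the causal effect is the crude pooled difference.
Pooled: the flipped-classroom section 66.9% vs the standard-lecture section 47.0%; the flipped-classroom section is higher overall.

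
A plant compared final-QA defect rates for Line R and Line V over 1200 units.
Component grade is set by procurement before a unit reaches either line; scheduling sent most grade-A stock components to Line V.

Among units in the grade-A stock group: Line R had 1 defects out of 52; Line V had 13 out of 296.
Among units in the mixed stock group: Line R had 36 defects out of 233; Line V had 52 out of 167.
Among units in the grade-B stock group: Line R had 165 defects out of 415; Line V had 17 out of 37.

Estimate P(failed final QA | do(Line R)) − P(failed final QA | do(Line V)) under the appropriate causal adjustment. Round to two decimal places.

-0.08

The component grade-specific comparison favours Line R throughout, but the pooled figures favour Line V. The question is whether to condition on component grade.
Component grade satisfies the back-door criterion: it is not a descendant of the line, and it blocks the spurious path from line to outcome. Adjusting for it (i.e., using the within-component grade rates) gives the causal effect.
Adjusting over the population distribution of component grade: 0.290·(0.019−0.044) + 0.333·(0.155−0.311) + 0.377·(0.398−0.459) = -0.083.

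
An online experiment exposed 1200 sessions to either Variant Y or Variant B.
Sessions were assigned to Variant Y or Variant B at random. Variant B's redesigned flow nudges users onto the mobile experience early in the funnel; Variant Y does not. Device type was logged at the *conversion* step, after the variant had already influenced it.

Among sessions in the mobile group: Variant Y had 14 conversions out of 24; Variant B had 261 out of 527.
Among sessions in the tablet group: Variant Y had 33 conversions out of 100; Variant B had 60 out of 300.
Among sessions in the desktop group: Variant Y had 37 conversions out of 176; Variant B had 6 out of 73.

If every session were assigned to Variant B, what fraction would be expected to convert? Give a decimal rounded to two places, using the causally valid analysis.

Variant Y is higher inside every device type stratum but Variant B is higher in aggregate. Whether to stratify depends on how device type relates to the variant.
Device type is downstream of the variant. One should not condition on a consequence of treatment, so the overall rates are the right comparison.
So P(outcome | do(Variant B)) is just the pooled rate for Variant B: 327/900 = 0.363.

0.36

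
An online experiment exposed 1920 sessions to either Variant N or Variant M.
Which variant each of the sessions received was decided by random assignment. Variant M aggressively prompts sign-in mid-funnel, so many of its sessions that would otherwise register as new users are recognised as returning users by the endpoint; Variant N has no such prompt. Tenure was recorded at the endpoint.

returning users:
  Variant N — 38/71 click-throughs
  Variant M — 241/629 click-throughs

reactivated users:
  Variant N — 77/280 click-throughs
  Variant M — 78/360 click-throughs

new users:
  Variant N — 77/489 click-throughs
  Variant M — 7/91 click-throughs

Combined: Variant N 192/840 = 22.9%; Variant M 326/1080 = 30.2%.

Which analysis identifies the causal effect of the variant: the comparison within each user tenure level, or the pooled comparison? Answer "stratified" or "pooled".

Within every user tenure level Variant N has the higher rate, yet pooled Variant M does — Simpson's reversal.
User tenure is recorded after the variant and is itself shifted by it — it sits on the causal path from variant to outcome. Conditioning on a mediator would strip out part of the effect we want; the pooled comparison gives the total causal effect.
Pooled: Variant N 22.9% vs Variant M 30.2%; Variant M is higher overall.

pooled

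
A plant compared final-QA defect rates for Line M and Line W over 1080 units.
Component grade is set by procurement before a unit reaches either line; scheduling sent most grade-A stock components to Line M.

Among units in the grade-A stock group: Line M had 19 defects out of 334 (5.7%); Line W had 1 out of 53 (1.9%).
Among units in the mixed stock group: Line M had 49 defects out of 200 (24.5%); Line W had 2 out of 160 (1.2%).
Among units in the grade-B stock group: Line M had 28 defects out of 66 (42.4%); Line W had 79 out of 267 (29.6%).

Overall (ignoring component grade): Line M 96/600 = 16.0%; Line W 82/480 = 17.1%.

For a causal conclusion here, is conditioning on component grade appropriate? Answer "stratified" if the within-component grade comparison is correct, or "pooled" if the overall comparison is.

stratified

Nothing the line does changes component grade; the imbalance is an allocation artefact. With component grade also predicting the outcome, the pooled figure is confounded, and the within-stratum comparison is the causal one.
Within each level — grade-A stock: 5.7% vs 1.9%; mixed stock: 24.5% vs 1.2%; grade-B stock: 42.4% vs 29.6% — Line W is lower every time.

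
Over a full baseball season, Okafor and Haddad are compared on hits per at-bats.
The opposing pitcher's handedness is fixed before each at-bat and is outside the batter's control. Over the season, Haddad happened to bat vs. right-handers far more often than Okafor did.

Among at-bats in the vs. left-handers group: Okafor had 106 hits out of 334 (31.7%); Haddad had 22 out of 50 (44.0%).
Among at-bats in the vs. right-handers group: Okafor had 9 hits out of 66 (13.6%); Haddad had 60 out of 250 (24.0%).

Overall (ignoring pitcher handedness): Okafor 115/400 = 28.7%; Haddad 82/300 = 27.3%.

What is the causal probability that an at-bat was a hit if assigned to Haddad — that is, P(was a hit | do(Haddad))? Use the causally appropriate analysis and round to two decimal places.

0.35

The imbalance in pitcher handedness arose from how at-bats were allocated, not from anything the player did; and pitcher handedness independently affects the outcome. The pooled gap is confounded — condition on pitcher handedness.
Standardising Haddad to the population pitcher handedness mix: 0.549·22/50 + 0.451·60/250 = 0.350.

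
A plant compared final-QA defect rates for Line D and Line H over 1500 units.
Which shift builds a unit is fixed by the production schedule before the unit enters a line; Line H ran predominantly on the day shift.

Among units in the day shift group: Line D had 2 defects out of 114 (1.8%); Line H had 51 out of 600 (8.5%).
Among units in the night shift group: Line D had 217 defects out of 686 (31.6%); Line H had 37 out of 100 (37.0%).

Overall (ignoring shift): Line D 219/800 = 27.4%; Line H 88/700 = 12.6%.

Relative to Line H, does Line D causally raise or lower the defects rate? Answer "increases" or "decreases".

decreases

Line D is lower inside every shift stratum but Line H is lower in aggregate. Whether to stratify depends on how shift relates to the line.
Here shift is a common cause — it drives both which line a case falls under and the outcome. The crude comparison mixes populations; the stratum-specific rates are the causally relevant ones.
Within each level — day shift: 1.8% vs 8.5%; night shift: 31.6% vs 37.0% — Line D is lower every time.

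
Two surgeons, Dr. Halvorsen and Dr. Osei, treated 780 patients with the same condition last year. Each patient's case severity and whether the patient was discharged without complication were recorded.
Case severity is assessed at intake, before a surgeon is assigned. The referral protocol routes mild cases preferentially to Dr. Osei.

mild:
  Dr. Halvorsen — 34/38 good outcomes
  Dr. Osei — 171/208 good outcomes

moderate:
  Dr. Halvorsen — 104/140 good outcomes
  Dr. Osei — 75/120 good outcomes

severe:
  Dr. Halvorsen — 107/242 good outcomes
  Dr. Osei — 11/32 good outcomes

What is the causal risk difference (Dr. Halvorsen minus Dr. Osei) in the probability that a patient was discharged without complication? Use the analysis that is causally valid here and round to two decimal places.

Since case severity is a pre-existing factor (not a product of the surgeon) and it affects the outcome on its own, it is a confounder. The stratified rates, not the pooled rate, identify the causal effect.
Adjusting over the population distribution of case severity: 0.315·(0.895−0.822) + 0.333·(0.743−0.625) + 0.351·(0.442−0.344) = +0.097.

+0.10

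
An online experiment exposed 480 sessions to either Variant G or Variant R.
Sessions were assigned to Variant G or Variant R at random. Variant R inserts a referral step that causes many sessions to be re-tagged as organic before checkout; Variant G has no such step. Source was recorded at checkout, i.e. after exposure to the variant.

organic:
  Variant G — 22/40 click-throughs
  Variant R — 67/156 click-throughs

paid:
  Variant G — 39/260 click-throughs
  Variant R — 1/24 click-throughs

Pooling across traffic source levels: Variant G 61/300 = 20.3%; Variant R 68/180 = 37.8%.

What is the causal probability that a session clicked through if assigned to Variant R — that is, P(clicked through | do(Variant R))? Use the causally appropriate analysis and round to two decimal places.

0.38

The stratified and pooled comparisons disagree (Variant G wins within each traffic source; Variant R wins overall), so the answer turns on the causal role of traffic source.
Traffic source lies on the pathway variant → traffic source → outcome, so adjusting for it blocks the indirect effect. For the total causal effect of variant, use the unadjusted pooled rates.
So P(outcome | do(Variant R)) is just the pooled rate for Variant R: 68/180 = 0.378.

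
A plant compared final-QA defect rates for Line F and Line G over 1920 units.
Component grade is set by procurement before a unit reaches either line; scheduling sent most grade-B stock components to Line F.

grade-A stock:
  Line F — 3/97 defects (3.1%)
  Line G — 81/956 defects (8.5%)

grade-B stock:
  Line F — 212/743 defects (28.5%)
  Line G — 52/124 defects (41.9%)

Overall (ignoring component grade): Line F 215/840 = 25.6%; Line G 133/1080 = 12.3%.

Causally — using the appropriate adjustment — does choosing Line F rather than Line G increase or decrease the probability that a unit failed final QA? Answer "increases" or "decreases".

The component grade-specific comparison favours Line F throughout, but the pooled figures favour Line G. The question is whether to condition on component grade.
Component grade is set before the line has any effect — it is not caused by the line — and it independently drives the outcome. That makes it a confounder, so the causal comparison is within component grade levels.
Within each level — grade-A stock: 3.1% vs 8.5%; grade-B stock: 28.5% vs 41.9% — Line F is lower every time.

decreases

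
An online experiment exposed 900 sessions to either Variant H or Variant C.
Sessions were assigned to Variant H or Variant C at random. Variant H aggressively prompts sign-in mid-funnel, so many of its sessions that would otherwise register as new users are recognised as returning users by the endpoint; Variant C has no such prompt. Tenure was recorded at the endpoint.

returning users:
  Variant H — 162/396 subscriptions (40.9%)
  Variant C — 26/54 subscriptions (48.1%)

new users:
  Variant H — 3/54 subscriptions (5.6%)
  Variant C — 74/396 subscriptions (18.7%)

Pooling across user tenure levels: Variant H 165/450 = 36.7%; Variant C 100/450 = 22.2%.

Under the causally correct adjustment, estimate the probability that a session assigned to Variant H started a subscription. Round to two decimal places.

The user tenure-specific comparison favours Variant C throughout, but the pooled figures favour Variant H. The question is whether to condition on user tenure.
Because the variant influences user tenure, user tenure is a post-treatment mediator, not a confounder. Stratifying on it would bias the estimate; the causal effect is the crude pooled difference.
So P(outcome | do(Variant H)) is just the pooled rate for Variant H: 165/450 = 0.367.

0.37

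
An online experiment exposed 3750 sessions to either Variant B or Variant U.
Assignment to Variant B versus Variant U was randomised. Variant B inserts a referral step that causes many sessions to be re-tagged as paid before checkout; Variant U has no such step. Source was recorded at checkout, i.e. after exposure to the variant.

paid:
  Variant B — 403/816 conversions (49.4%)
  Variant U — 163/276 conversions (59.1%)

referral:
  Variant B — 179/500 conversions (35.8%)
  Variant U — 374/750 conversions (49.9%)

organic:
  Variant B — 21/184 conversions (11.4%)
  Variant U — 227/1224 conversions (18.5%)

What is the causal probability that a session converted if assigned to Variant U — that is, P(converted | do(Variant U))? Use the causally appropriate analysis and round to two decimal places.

0.34

Because the variant influences traffic source, traffic source is a post-treatment mediator, not a confounder. Stratifying on it would bias the estimate; the causal effect is the crude pooled difference.
So P(outcome | do(Variant U)) is just the pooled rate for Variant U: 764/2250 = 0.340.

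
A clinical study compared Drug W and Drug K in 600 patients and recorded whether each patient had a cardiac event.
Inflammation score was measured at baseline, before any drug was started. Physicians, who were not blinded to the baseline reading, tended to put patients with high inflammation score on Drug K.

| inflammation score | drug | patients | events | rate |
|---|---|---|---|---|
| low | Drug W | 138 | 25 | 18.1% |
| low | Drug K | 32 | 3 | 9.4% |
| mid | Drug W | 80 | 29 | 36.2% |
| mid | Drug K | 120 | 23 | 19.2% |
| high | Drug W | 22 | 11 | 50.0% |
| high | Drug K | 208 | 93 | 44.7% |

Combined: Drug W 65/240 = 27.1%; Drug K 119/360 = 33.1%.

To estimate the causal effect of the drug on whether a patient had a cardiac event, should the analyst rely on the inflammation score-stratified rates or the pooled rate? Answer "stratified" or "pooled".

stratified

Drug K is lower inside every inflammation score stratum but Drug W is lower in aggregate. Whether to stratify depends on how inflammation score relates to the drug.
Inflammation score differs across drugs for reasons unrelated to any effect of the drug itself, and it separately predicts the outcome — a classic confounder. We must compare within inflammation score levels.
Within each level — low: 18.1% vs 9.4%; mid: 36.2% vs 19.2%; high: 50.0% vs 44.7% — Drug K is lower every time.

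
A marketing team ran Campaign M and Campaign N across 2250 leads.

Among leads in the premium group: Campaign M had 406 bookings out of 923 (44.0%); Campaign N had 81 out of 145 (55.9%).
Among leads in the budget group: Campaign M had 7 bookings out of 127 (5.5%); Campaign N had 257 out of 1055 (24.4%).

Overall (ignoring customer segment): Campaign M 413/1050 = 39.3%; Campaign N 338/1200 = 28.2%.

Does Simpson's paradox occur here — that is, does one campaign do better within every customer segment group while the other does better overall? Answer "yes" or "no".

yes

Within each customer segment level (premium 44.0% vs 55.9%; budget 5.5% vs 24.4%), Campaign N has the higher rate every time. Pooled: 39.3% vs 28.2% — Campaign M has the higher rate overall. The two comparisons disagree.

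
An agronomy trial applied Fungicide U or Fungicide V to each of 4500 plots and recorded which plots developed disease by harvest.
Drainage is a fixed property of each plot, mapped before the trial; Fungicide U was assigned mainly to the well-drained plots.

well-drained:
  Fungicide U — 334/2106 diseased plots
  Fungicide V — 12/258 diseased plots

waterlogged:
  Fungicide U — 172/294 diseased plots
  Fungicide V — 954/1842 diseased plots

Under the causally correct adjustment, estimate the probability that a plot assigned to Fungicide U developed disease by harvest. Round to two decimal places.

0.36

The imbalance in field drainage arose from how plots were allocated, not from anything the fungicide did; and field drainage independently affects the outcome. The pooled gap is confounded — condition on field drainage.
Standardising Fungicide U to the population field drainage mix: 0.525·334/2106 + 0.475·172/294 = 0.361.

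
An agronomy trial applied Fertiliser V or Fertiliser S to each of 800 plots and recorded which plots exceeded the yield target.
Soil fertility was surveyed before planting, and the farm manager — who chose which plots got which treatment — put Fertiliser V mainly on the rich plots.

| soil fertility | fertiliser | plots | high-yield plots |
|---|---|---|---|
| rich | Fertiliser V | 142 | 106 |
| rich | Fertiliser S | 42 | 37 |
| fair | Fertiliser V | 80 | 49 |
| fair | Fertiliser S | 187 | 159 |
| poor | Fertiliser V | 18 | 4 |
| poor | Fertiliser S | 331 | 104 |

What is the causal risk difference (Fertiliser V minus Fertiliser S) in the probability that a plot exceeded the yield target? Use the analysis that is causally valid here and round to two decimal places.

-0.15

Nothing the fertiliser does changes soil fertility; the imbalance is an allocation artefact. With soil fertility also predicting the outcome, the pooled figure is confounded, and the within-stratum comparison is the causal one.
Adjusting over the population distribution of soil fertility: 0.230·(0.746−0.881) + 0.334·(0.613−0.850) + 0.436·(0.222−0.314) = -0.150.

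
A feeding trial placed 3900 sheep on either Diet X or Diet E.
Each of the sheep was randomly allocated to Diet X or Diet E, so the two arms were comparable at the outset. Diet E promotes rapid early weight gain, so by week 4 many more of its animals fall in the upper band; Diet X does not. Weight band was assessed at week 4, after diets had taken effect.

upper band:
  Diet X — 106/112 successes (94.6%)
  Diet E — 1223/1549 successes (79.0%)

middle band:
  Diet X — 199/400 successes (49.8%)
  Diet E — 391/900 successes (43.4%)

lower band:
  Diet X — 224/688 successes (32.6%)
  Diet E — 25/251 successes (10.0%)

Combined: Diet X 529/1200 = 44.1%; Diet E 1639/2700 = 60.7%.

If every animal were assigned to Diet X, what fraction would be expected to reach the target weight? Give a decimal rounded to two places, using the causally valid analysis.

0.44

The week-4 weight band-specific comparison favours Diet X throughout, but the pooled figures favour Diet E. The question is whether to condition on week-4 weight band.
Stratifying would compare diets among sheep the diets themselves sorted into week-4 weight band groups — a form of selection on an intermediate. The unconditioned pooled rates give the total causal effect.
So P(outcome | do(Diet X)) is just the pooled rate for Diet X: 529/1200 = 0.441.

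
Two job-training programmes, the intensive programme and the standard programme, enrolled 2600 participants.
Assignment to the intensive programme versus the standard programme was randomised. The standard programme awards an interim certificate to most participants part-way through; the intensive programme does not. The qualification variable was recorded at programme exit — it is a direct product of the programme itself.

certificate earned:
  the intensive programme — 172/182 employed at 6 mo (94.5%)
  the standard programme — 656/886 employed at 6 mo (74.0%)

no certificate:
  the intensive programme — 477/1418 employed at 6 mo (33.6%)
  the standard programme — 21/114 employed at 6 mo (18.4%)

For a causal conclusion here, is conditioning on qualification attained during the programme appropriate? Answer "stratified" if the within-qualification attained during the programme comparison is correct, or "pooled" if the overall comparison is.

Qualification attained during the programme is recorded after the programme and is itself shifted by it — it sits on the causal path from programme to outcome. Conditioning on a mediator would strip out part of the effect we want; the pooled comparison gives the total causal effect.
Pooled: the intensive programme 40.6% vs the standard programme 67.7%; the standard programme is higher overall.

pooled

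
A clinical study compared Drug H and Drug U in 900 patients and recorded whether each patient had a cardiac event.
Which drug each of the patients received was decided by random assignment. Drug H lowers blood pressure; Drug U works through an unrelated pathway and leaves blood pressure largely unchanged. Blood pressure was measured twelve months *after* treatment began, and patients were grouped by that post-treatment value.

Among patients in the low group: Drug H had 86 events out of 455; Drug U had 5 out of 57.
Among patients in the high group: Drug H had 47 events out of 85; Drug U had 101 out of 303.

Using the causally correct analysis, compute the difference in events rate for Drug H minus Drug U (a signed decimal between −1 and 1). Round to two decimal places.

-0.05

Because the drug influences blood pressure, blood pressure is a post-treatment mediator, not a confounder. Stratifying on it would bias the estimate; the causal effect is the crude pooled difference.
The causal difference is the pooled difference: 0.246 − 0.294 = -0.048.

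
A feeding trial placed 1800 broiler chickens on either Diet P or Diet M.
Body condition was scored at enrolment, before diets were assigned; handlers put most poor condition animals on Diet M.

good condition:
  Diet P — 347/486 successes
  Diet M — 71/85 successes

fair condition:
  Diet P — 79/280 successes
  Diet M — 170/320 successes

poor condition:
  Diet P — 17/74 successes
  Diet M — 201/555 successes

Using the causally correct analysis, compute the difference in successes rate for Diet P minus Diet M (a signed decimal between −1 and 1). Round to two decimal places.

-0.17

The imbalance in starting body condition arose from how broiler chickens were allocated, not from anything the diet did; and starting body condition independently affects the outcome. The pooled gap is confounded — condition on starting body condition.
Adjusting over the population distribution of starting body condition: 0.317·(0.714−0.835) + 0.333·(0.282−0.531) + 0.349·(0.230−0.362) = -0.168.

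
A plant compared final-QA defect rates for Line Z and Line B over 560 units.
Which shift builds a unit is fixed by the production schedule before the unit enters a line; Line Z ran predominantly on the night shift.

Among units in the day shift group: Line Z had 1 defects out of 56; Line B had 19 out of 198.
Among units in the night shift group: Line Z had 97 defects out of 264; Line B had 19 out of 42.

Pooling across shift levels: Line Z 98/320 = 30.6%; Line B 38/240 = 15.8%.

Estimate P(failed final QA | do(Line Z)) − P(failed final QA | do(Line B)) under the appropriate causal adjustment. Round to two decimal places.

Within every shift level Line Z has the lower rate, yet pooled Line B does — Simpson's reversal.
The imbalance in shift arose from how units were allocated, not from anything the line did; and shift independently affects the outcome. The pooled gap is confounded — condition on shift.
Adjusting over the population distribution of shift: 0.454·(0.018−0.096) + 0.546·(0.367−0.452) = -0.082.

-0.08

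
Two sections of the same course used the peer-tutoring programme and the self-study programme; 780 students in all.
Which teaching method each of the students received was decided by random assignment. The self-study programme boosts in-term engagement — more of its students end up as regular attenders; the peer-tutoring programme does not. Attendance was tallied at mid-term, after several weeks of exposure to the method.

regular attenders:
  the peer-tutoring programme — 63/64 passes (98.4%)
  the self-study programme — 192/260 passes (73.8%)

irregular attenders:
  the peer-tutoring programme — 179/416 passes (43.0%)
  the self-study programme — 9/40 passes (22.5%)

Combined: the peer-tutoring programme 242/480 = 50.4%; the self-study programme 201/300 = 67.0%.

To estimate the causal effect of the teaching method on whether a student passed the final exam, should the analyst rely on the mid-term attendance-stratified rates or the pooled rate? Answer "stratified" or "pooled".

Because the teaching method influences mid-term attendance, mid-term attendance is a post-treatment mediator, not a confounder. Stratifying on it would bias the estimate; the causal effect is the crude pooled difference.
Pooled: the peer-tutoring programme 50.4% vs the self-study programme 67.0%; the self-study programme is higher overall.

pooled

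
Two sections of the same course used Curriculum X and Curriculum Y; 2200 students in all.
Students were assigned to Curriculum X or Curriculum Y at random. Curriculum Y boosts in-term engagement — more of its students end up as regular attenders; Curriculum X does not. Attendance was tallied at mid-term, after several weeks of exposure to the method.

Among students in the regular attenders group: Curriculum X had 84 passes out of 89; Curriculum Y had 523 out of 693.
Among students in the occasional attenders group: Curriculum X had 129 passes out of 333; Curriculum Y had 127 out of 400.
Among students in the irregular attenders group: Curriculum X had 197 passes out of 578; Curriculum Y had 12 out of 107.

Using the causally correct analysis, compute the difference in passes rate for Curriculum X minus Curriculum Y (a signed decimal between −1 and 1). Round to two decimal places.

-0.14

Within every mid-term attendance level Curriculum X has the higher rate, yet pooled Curriculum Y does — Simpson's reversal.
Mid-term attendance here is a post-treatment variable shaped by the teaching method; conditioning on it would introduce bias rather than remove it. The overall comparison is the causal one.
The causal difference is the pooled difference: 0.410 − 0.552 = -0.142.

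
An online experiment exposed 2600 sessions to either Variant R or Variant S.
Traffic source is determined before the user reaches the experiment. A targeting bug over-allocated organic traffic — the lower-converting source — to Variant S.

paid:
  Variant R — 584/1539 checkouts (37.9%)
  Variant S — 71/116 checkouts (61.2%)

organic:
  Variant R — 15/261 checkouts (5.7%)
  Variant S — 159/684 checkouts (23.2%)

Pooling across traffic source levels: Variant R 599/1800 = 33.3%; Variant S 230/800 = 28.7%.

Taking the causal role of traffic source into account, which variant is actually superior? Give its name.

Variant S

The traffic source-specific comparison favours Variant S throughout, but the pooled figures favour Variant R. The question is whether to condition on traffic source.
The imbalance in traffic source arose from how sessions were allocated, not from anything the variant did; and traffic source independently affects the outcome. The pooled gap is confounded — condition on traffic source.
Within each level — paid: 37.9% vs 61.2%; organic: 5.7% vs 23.2% — Variant S is higher every time.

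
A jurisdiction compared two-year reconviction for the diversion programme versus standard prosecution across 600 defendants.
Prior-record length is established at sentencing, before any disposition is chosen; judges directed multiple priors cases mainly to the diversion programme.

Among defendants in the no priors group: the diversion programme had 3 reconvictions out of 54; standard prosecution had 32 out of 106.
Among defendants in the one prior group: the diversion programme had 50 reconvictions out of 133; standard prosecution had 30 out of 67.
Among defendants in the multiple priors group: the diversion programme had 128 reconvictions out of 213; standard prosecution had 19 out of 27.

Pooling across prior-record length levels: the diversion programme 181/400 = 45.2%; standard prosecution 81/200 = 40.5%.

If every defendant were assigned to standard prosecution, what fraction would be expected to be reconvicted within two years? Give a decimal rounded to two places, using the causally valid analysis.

the diversion programme is lower inside every prior-record length stratum but standard prosecution is lower in aggregate. Whether to stratify depends on how prior-record length relates to the disposition.
Prior-record length is set before the disposition has any effect — it is not caused by the disposition — and it independently drives the outcome. That makes it a confounder, so the causal comparison is within prior-record length levels.
Standardising standard prosecution to the population prior-record length mix: 0.267·32/106 + 0.333·30/67 + 0.400·19/27 = 0.511.

0.51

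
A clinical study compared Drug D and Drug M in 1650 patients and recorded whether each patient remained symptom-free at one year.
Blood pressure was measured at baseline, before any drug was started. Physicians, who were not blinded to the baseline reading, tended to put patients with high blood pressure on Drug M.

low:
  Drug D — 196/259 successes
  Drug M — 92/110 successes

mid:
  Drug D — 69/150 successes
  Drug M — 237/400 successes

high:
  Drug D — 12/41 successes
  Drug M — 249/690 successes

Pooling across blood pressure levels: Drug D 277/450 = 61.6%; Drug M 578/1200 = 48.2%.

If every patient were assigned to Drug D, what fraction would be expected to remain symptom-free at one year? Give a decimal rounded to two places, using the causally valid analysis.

The imbalance in blood pressure arose from how patients were allocated, not from anything the drug did; and blood pressure independently affects the outcome. The pooled gap is confounded — condition on blood pressure.
Standardising Drug D to the population blood pressure mix: 0.224·196/259 + 0.333·69/150 + 0.443·12/41 = 0.452.

0.45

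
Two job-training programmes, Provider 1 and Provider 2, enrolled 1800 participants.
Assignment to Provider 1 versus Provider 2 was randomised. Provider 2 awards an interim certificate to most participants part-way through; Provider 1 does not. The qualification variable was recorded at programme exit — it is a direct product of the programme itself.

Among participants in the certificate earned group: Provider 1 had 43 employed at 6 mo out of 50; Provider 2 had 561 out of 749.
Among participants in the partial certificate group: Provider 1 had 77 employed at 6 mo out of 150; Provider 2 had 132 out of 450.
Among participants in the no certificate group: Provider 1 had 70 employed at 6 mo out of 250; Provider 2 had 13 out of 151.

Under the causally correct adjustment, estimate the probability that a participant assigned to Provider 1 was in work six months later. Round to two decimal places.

0.42

The qualification attained during the programme-specific comparison favours Provider 1 throughout, but the pooled figures favour Provider 2. The question is whether to condition on qualification attained during the programme.
Qualification attained during the programme is downstream of the programme. One should not condition on a consequence of treatment, so the overall rates are the right comparison.
So P(outcome | do(Provider 1)) is just the pooled rate for Provider 1: 190/450 = 0.422.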